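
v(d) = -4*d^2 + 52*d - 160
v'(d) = 52 - 8*d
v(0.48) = -135.96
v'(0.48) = 48.16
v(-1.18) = -226.93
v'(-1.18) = 61.44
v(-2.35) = -304.29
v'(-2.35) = 70.80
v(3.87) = -18.67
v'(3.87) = 21.04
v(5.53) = 5.24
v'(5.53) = 7.76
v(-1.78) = -265.23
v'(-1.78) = 66.24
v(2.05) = -70.21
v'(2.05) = 35.60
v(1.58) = -87.83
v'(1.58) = 39.36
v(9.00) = -16.00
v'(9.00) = -20.00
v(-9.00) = -952.00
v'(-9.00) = 124.00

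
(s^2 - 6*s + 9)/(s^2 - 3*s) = (s - 3)/s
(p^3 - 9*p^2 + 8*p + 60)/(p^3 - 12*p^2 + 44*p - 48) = (p^2 - 3*p - 10)/(p^2 - 6*p + 8)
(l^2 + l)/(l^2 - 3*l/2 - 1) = 2*l*(l + 1)/(2*l^2 - 3*l - 2)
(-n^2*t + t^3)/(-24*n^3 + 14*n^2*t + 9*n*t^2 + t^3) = t*(n + t)/(24*n^2 + 10*n*t + t^2)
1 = 1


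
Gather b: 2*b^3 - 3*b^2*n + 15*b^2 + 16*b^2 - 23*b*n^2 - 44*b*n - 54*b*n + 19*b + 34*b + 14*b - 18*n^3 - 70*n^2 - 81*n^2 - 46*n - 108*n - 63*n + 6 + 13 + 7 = 2*b^3 + b^2*(31 - 3*n) + b*(-23*n^2 - 98*n + 67) - 18*n^3 - 151*n^2 - 217*n + 26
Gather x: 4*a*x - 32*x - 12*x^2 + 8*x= -12*x^2 + x*(4*a - 24)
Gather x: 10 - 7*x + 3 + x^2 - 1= x^2 - 7*x + 12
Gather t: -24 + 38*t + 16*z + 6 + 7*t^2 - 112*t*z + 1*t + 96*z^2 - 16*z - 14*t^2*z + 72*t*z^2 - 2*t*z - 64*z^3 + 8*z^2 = t^2*(7 - 14*z) + t*(72*z^2 - 114*z + 39) - 64*z^3 + 104*z^2 - 18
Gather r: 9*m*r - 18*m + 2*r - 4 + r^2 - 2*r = 9*m*r - 18*m + r^2 - 4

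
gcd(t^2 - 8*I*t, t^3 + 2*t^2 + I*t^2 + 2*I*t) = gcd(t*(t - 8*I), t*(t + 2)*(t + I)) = t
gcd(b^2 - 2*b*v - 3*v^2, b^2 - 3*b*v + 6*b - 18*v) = -b + 3*v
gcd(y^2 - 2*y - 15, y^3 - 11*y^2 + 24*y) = 1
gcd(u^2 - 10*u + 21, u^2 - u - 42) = u - 7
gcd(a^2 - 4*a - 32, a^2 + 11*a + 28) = a + 4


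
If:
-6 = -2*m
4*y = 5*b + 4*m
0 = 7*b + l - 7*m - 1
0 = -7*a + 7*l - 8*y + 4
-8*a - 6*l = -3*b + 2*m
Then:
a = -2112/787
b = 2038/787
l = 3048/787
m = 3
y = 9817/1574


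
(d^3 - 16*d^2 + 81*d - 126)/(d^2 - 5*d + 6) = (d^2 - 13*d + 42)/(d - 2)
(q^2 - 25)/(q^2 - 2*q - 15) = (q + 5)/(q + 3)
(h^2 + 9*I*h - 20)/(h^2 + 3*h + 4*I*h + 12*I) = (h + 5*I)/(h + 3)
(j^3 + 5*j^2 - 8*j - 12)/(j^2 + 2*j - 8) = (j^2 + 7*j + 6)/(j + 4)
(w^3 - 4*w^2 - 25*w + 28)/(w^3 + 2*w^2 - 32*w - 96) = (w^2 - 8*w + 7)/(w^2 - 2*w - 24)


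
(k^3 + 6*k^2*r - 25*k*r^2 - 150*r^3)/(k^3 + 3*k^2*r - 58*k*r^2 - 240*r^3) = (-k + 5*r)/(-k + 8*r)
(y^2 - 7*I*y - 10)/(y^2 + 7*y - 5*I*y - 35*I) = (y - 2*I)/(y + 7)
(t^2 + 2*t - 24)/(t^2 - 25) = (t^2 + 2*t - 24)/(t^2 - 25)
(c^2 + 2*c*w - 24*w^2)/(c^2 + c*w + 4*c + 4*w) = (c^2 + 2*c*w - 24*w^2)/(c^2 + c*w + 4*c + 4*w)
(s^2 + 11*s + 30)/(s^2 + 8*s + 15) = (s + 6)/(s + 3)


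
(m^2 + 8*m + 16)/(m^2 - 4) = (m^2 + 8*m + 16)/(m^2 - 4)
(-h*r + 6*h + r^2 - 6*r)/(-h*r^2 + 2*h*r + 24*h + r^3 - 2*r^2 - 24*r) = 1/(r + 4)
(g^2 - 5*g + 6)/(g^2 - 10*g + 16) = (g - 3)/(g - 8)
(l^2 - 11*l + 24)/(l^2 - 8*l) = (l - 3)/l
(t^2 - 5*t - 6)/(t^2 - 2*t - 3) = (t - 6)/(t - 3)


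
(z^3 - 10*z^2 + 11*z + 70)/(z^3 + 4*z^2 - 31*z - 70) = (z - 7)/(z + 7)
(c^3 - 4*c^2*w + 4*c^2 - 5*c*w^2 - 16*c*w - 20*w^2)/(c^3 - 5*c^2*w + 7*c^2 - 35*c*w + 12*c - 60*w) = (c + w)/(c + 3)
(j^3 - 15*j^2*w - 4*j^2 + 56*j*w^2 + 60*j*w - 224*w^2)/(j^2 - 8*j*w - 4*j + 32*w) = j - 7*w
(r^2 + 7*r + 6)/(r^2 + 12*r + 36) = (r + 1)/(r + 6)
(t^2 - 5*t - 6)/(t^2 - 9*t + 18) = (t + 1)/(t - 3)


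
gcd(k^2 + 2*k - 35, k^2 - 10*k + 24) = 1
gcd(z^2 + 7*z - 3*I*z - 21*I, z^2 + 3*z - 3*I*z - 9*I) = z - 3*I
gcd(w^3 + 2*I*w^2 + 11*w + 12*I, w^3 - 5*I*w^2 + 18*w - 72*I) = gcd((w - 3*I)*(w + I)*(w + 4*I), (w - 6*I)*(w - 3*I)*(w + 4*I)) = w^2 + I*w + 12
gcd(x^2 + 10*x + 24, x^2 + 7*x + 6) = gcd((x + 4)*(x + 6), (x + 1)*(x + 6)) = x + 6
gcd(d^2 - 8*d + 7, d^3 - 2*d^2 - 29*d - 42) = d - 7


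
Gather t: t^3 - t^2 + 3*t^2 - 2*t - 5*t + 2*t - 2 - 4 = t^3 + 2*t^2 - 5*t - 6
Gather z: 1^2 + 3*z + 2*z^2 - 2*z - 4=2*z^2 + z - 3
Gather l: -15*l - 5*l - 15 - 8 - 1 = -20*l - 24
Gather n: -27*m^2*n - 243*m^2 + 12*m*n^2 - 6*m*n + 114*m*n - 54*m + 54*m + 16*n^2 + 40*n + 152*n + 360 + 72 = -243*m^2 + n^2*(12*m + 16) + n*(-27*m^2 + 108*m + 192) + 432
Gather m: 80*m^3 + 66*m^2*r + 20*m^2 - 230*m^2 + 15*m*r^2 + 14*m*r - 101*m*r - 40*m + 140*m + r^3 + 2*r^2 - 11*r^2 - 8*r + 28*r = 80*m^3 + m^2*(66*r - 210) + m*(15*r^2 - 87*r + 100) + r^3 - 9*r^2 + 20*r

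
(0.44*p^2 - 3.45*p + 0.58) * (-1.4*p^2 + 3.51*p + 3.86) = -0.616*p^4 + 6.3744*p^3 - 11.2231*p^2 - 11.2812*p + 2.2388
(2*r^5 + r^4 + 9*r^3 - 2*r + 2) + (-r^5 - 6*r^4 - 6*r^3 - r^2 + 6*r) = r^5 - 5*r^4 + 3*r^3 - r^2 + 4*r + 2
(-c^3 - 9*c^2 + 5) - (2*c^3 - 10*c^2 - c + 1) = -3*c^3 + c^2 + c + 4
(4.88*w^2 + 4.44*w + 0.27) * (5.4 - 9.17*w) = -44.7496*w^3 - 14.3628*w^2 + 21.5001*w + 1.458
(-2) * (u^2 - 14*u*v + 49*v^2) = -2*u^2 + 28*u*v - 98*v^2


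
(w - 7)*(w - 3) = w^2 - 10*w + 21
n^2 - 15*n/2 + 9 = (n - 6)*(n - 3/2)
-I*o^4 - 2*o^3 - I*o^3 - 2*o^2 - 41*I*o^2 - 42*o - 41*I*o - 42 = (o - 7*I)*(o - I)*(o + 6*I)*(-I*o - I)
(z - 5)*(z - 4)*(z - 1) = z^3 - 10*z^2 + 29*z - 20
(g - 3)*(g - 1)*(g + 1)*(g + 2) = g^4 - g^3 - 7*g^2 + g + 6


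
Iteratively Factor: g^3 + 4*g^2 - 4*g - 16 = (g - 2)*(g^2 + 6*g + 8) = (g - 2)*(g + 2)*(g + 4)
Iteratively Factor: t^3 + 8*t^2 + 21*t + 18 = (t + 3)*(t^2 + 5*t + 6) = (t + 3)^2*(t + 2)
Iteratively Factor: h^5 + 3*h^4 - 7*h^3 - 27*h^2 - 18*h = (h + 3)*(h^4 - 7*h^2 - 6*h) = h*(h + 3)*(h^3 - 7*h - 6) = h*(h - 3)*(h + 3)*(h^2 + 3*h + 2) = h*(h - 3)*(h + 2)*(h + 3)*(h + 1)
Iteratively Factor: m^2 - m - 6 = (m - 3)*(m + 2)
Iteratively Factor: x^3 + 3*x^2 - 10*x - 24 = (x + 4)*(x^2 - x - 6) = (x - 3)*(x + 4)*(x + 2)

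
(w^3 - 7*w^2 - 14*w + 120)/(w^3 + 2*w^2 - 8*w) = (w^2 - 11*w + 30)/(w*(w - 2))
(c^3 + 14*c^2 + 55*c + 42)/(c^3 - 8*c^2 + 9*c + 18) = (c^2 + 13*c + 42)/(c^2 - 9*c + 18)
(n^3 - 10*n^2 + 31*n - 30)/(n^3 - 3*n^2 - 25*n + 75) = (n - 2)/(n + 5)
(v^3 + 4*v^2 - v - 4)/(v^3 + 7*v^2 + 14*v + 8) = (v - 1)/(v + 2)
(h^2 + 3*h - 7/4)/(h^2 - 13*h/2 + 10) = (4*h^2 + 12*h - 7)/(2*(2*h^2 - 13*h + 20))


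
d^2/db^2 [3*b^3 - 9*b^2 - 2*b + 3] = 18*b - 18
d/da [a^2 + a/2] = 2*a + 1/2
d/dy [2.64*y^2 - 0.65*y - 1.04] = 5.28*y - 0.65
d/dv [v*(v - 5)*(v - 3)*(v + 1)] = 4*v^3 - 21*v^2 + 14*v + 15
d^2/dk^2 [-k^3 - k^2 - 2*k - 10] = -6*k - 2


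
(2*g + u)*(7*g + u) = 14*g^2 + 9*g*u + u^2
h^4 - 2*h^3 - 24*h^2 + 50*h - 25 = (h - 5)*(h - 1)^2*(h + 5)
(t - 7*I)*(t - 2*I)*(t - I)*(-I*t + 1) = -I*t^4 - 9*t^3 + 13*I*t^2 - 9*t + 14*I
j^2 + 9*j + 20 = (j + 4)*(j + 5)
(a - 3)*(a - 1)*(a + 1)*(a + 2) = a^4 - a^3 - 7*a^2 + a + 6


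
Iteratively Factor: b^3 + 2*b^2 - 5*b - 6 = (b + 3)*(b^2 - b - 2) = (b + 1)*(b + 3)*(b - 2)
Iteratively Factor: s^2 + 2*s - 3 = (s - 1)*(s + 3)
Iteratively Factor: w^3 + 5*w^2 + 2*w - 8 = (w + 2)*(w^2 + 3*w - 4) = (w - 1)*(w + 2)*(w + 4)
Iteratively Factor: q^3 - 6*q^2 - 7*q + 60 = (q + 3)*(q^2 - 9*q + 20) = (q - 4)*(q + 3)*(q - 5)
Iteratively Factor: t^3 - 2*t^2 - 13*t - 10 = (t + 2)*(t^2 - 4*t - 5) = (t + 1)*(t + 2)*(t - 5)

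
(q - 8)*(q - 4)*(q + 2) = q^3 - 10*q^2 + 8*q + 64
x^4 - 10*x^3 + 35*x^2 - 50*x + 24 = (x - 4)*(x - 3)*(x - 2)*(x - 1)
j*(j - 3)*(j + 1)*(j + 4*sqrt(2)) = j^4 - 2*j^3 + 4*sqrt(2)*j^3 - 8*sqrt(2)*j^2 - 3*j^2 - 12*sqrt(2)*j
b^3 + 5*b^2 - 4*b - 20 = (b - 2)*(b + 2)*(b + 5)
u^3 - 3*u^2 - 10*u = u*(u - 5)*(u + 2)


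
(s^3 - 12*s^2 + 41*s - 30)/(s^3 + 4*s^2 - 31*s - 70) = (s^2 - 7*s + 6)/(s^2 + 9*s + 14)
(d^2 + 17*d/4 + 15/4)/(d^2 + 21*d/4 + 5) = (d + 3)/(d + 4)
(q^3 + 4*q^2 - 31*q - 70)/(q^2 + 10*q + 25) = (q^3 + 4*q^2 - 31*q - 70)/(q^2 + 10*q + 25)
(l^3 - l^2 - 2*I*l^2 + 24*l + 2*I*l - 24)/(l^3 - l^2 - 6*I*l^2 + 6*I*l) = (l + 4*I)/l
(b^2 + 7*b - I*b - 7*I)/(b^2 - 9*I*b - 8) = (b + 7)/(b - 8*I)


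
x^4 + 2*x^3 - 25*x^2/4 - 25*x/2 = x*(x - 5/2)*(x + 2)*(x + 5/2)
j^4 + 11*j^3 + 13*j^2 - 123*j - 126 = (j - 3)*(j + 1)*(j + 6)*(j + 7)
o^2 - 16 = (o - 4)*(o + 4)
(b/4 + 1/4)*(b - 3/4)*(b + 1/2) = b^3/4 + 3*b^2/16 - 5*b/32 - 3/32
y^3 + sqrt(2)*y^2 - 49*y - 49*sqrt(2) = (y - 7)*(y + 7)*(y + sqrt(2))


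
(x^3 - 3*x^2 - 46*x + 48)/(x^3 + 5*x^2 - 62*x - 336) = (x - 1)/(x + 7)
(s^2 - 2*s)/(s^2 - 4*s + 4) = s/(s - 2)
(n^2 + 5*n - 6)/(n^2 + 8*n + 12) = (n - 1)/(n + 2)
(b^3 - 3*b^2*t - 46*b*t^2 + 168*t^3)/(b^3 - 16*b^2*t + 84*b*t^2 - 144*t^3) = (-b - 7*t)/(-b + 6*t)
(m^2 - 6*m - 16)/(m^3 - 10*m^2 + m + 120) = (m + 2)/(m^2 - 2*m - 15)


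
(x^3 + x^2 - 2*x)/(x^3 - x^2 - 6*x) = (x - 1)/(x - 3)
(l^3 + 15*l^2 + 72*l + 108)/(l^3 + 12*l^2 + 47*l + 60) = (l^2 + 12*l + 36)/(l^2 + 9*l + 20)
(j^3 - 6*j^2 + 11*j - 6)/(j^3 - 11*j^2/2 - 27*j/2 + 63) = 2*(j^2 - 3*j + 2)/(2*j^2 - 5*j - 42)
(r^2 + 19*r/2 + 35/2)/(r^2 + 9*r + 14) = (r + 5/2)/(r + 2)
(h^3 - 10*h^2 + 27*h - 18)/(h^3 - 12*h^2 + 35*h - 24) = (h - 6)/(h - 8)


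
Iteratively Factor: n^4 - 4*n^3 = (n)*(n^3 - 4*n^2) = n*(n - 4)*(n^2) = n^2*(n - 4)*(n)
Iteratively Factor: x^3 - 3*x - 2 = (x + 1)*(x^2 - x - 2) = (x + 1)^2*(x - 2)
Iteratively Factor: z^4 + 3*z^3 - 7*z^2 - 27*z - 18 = (z + 3)*(z^3 - 7*z - 6) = (z + 2)*(z + 3)*(z^2 - 2*z - 3) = (z + 1)*(z + 2)*(z + 3)*(z - 3)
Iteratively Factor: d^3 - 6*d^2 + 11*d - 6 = (d - 3)*(d^2 - 3*d + 2) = (d - 3)*(d - 1)*(d - 2)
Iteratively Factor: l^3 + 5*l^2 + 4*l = (l + 1)*(l^2 + 4*l) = (l + 1)*(l + 4)*(l)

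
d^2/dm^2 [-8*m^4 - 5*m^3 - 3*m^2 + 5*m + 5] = -96*m^2 - 30*m - 6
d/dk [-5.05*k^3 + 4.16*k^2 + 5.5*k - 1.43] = -15.15*k^2 + 8.32*k + 5.5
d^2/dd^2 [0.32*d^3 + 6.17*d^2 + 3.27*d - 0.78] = 1.92*d + 12.34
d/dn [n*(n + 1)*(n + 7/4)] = 3*n^2 + 11*n/2 + 7/4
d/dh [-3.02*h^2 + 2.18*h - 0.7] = 2.18 - 6.04*h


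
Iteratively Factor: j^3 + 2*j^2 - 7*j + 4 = (j - 1)*(j^2 + 3*j - 4) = (j - 1)*(j + 4)*(j - 1)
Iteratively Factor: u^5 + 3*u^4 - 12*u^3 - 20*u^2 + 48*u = (u + 4)*(u^4 - u^3 - 8*u^2 + 12*u) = (u + 3)*(u + 4)*(u^3 - 4*u^2 + 4*u) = (u - 2)*(u + 3)*(u + 4)*(u^2 - 2*u) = u*(u - 2)*(u + 3)*(u + 4)*(u - 2)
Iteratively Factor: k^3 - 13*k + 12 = (k - 1)*(k^2 + k - 12) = (k - 3)*(k - 1)*(k + 4)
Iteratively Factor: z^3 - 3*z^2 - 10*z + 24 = (z - 2)*(z^2 - z - 12) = (z - 2)*(z + 3)*(z - 4)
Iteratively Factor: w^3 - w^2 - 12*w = (w - 4)*(w^2 + 3*w) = w*(w - 4)*(w + 3)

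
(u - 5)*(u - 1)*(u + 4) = u^3 - 2*u^2 - 19*u + 20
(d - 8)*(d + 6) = d^2 - 2*d - 48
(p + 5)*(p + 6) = p^2 + 11*p + 30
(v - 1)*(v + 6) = v^2 + 5*v - 6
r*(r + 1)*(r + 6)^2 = r^4 + 13*r^3 + 48*r^2 + 36*r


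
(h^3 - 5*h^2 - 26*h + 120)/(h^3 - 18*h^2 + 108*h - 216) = (h^2 + h - 20)/(h^2 - 12*h + 36)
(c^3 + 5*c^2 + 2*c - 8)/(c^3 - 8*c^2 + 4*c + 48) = (c^2 + 3*c - 4)/(c^2 - 10*c + 24)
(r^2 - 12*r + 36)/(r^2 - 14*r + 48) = (r - 6)/(r - 8)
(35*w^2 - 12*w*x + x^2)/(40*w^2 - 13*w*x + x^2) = (-7*w + x)/(-8*w + x)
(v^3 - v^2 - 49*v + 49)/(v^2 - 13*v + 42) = (v^2 + 6*v - 7)/(v - 6)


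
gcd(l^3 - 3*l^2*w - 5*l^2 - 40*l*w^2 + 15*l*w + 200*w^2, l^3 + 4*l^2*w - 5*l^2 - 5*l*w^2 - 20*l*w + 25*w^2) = l^2 + 5*l*w - 5*l - 25*w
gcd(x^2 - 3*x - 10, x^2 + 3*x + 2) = x + 2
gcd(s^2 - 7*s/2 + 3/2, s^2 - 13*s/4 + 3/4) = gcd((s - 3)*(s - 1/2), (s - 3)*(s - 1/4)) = s - 3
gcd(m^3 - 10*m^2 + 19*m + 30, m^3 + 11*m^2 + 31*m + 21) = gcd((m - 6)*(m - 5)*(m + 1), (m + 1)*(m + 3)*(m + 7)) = m + 1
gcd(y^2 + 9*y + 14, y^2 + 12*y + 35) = y + 7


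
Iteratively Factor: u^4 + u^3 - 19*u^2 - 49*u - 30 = (u - 5)*(u^3 + 6*u^2 + 11*u + 6) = (u - 5)*(u + 3)*(u^2 + 3*u + 2) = (u - 5)*(u + 1)*(u + 3)*(u + 2)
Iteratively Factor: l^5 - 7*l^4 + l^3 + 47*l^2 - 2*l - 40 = (l - 1)*(l^4 - 6*l^3 - 5*l^2 + 42*l + 40) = (l - 1)*(l + 1)*(l^3 - 7*l^2 + 2*l + 40) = (l - 5)*(l - 1)*(l + 1)*(l^2 - 2*l - 8) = (l - 5)*(l - 4)*(l - 1)*(l + 1)*(l + 2)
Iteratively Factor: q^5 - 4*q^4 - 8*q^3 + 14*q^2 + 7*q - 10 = (q - 5)*(q^4 + q^3 - 3*q^2 - q + 2) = (q - 5)*(q - 1)*(q^3 + 2*q^2 - q - 2) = (q - 5)*(q - 1)*(q + 1)*(q^2 + q - 2) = (q - 5)*(q - 1)*(q + 1)*(q + 2)*(q - 1)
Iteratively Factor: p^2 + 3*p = (p)*(p + 3)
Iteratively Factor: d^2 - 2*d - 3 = (d - 3)*(d + 1)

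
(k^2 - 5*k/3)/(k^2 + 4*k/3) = (3*k - 5)/(3*k + 4)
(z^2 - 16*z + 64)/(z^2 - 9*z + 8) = (z - 8)/(z - 1)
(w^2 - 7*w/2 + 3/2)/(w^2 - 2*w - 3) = (w - 1/2)/(w + 1)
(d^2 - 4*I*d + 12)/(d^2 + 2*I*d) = (d - 6*I)/d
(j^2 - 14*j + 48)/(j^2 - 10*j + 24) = (j - 8)/(j - 4)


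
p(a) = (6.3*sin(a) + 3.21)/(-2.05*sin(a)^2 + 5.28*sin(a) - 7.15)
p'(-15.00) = 0.38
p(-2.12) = 0.16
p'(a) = (4.1*sin(a)*cos(a) - 5.28*cos(a))*(6.3*sin(a) + 3.21)/(-2.05*sin(a)^2 + 5.28*sin(a) - 7.15)^2 + 6.3*cos(a)/(-2.05*sin(a)^2 + 5.28*sin(a) - 7.15)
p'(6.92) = -1.78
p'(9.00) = 1.75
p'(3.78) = 0.43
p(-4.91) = -2.38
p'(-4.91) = -0.46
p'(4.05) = 0.25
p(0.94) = -1.96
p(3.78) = 0.05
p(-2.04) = 0.18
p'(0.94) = -1.42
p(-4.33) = -2.25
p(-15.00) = 0.08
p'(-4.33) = 0.89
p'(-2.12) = 0.19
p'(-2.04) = 0.16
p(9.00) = -1.09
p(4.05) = 0.14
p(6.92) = -1.47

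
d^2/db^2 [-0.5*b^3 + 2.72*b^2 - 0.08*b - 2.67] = 5.44 - 3.0*b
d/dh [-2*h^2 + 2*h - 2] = 2 - 4*h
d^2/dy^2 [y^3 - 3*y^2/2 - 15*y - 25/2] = 6*y - 3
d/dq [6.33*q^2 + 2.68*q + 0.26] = 12.66*q + 2.68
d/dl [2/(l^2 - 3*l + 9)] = 2*(3 - 2*l)/(l^2 - 3*l + 9)^2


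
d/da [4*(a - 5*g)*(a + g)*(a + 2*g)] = 12*a^2 - 16*a*g - 52*g^2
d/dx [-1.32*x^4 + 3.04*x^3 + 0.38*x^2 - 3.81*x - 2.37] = -5.28*x^3 + 9.12*x^2 + 0.76*x - 3.81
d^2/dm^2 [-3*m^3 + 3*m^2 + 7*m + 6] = 6 - 18*m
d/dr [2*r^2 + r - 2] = 4*r + 1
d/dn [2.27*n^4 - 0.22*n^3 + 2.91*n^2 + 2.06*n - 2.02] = 9.08*n^3 - 0.66*n^2 + 5.82*n + 2.06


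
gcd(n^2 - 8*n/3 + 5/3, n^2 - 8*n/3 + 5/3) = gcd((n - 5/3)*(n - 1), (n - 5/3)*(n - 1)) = n^2 - 8*n/3 + 5/3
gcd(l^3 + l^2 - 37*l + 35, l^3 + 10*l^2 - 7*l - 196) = l + 7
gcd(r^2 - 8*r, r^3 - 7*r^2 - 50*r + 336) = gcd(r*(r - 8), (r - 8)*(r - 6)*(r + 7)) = r - 8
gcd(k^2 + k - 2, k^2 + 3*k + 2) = k + 2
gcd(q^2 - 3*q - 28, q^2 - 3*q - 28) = q^2 - 3*q - 28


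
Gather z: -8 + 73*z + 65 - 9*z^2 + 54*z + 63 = -9*z^2 + 127*z + 120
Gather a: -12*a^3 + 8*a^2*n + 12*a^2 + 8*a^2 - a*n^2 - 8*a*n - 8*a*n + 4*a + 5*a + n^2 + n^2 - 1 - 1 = -12*a^3 + a^2*(8*n + 20) + a*(-n^2 - 16*n + 9) + 2*n^2 - 2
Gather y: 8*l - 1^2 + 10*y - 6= 8*l + 10*y - 7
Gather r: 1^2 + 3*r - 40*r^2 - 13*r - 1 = -40*r^2 - 10*r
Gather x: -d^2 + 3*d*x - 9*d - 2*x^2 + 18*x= -d^2 - 9*d - 2*x^2 + x*(3*d + 18)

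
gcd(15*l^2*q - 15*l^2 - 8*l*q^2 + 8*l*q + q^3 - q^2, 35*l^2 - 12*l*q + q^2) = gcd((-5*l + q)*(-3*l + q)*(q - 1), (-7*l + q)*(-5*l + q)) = -5*l + q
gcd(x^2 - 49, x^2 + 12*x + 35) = x + 7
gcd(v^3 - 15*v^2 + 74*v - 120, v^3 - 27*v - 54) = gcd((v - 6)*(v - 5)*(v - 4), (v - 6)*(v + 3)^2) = v - 6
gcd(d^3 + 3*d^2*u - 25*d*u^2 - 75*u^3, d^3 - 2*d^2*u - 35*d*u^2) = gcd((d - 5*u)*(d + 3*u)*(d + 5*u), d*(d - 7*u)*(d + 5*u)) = d + 5*u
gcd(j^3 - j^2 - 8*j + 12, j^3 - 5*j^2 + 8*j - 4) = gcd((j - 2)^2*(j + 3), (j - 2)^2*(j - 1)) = j^2 - 4*j + 4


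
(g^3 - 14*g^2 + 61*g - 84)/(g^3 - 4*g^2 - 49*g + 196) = (g - 3)/(g + 7)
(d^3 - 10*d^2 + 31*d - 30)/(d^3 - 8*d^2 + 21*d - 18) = (d - 5)/(d - 3)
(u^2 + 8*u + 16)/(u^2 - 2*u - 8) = (u^2 + 8*u + 16)/(u^2 - 2*u - 8)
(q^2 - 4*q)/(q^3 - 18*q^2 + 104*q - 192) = q/(q^2 - 14*q + 48)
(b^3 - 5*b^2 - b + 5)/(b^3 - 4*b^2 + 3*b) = (b^2 - 4*b - 5)/(b*(b - 3))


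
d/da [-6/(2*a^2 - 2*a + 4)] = 3*(2*a - 1)/(a^2 - a + 2)^2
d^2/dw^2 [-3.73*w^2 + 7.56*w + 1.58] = -7.46000000000000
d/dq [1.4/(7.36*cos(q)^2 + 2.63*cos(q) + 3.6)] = (20.608*cos(q) + 3.682)*sin(q)/(7.36*cos(q)^2 + 2.63*cos(q) + 3.6)^2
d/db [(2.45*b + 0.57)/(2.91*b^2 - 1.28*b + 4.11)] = (-7.1295*b^2 - 3.3174*b + 10.7991)/(8.4681*b^4 - 7.4496*b^3 + 25.5586*b^2 - 10.5216*b + 16.8921)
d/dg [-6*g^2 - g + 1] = -12*g - 1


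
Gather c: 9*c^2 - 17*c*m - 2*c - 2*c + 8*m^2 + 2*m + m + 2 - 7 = 9*c^2 + c*(-17*m - 4) + 8*m^2 + 3*m - 5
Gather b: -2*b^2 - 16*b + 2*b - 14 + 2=-2*b^2 - 14*b - 12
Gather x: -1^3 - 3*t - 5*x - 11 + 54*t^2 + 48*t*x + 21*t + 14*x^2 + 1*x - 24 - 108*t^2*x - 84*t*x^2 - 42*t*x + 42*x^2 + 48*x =54*t^2 + 18*t + x^2*(56 - 84*t) + x*(-108*t^2 + 6*t + 44) - 36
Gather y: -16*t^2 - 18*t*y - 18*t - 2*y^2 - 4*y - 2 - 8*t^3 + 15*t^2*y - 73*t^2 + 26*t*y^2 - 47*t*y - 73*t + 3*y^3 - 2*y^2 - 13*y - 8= -8*t^3 - 89*t^2 - 91*t + 3*y^3 + y^2*(26*t - 4) + y*(15*t^2 - 65*t - 17) - 10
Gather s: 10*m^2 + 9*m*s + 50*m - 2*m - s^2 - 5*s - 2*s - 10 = 10*m^2 + 48*m - s^2 + s*(9*m - 7) - 10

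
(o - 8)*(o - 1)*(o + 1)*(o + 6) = o^4 - 2*o^3 - 49*o^2 + 2*o + 48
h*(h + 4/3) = h^2 + 4*h/3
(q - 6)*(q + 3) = q^2 - 3*q - 18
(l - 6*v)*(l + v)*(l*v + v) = l^3*v - 5*l^2*v^2 + l^2*v - 6*l*v^3 - 5*l*v^2 - 6*v^3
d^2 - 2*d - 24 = (d - 6)*(d + 4)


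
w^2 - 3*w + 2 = (w - 2)*(w - 1)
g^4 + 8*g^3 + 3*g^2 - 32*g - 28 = (g - 2)*(g + 1)*(g + 2)*(g + 7)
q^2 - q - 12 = (q - 4)*(q + 3)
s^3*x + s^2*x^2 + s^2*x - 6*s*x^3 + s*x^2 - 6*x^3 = (s - 2*x)*(s + 3*x)*(s*x + x)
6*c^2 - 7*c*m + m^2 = (-6*c + m)*(-c + m)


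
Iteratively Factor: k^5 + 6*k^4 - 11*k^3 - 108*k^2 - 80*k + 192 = (k + 4)*(k^4 + 2*k^3 - 19*k^2 - 32*k + 48) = (k + 3)*(k + 4)*(k^3 - k^2 - 16*k + 16) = (k + 3)*(k + 4)^2*(k^2 - 5*k + 4) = (k - 1)*(k + 3)*(k + 4)^2*(k - 4)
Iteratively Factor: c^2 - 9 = (c + 3)*(c - 3)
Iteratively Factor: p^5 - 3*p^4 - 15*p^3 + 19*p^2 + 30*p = (p + 3)*(p^4 - 6*p^3 + 3*p^2 + 10*p) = (p - 2)*(p + 3)*(p^3 - 4*p^2 - 5*p) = p*(p - 2)*(p + 3)*(p^2 - 4*p - 5) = p*(p - 5)*(p - 2)*(p + 3)*(p + 1)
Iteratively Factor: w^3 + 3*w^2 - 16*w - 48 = (w - 4)*(w^2 + 7*w + 12) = (w - 4)*(w + 4)*(w + 3)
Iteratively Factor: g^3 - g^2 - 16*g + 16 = (g + 4)*(g^2 - 5*g + 4) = (g - 4)*(g + 4)*(g - 1)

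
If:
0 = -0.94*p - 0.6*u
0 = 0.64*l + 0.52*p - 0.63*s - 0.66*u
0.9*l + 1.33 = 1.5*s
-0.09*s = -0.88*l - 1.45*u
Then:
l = 0.74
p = 0.23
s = 1.33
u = -0.37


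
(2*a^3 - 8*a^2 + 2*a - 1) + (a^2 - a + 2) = 2*a^3 - 7*a^2 + a + 1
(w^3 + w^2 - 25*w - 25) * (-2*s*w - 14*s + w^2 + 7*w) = -2*s*w^4 - 16*s*w^3 + 36*s*w^2 + 400*s*w + 350*s + w^5 + 8*w^4 - 18*w^3 - 200*w^2 - 175*w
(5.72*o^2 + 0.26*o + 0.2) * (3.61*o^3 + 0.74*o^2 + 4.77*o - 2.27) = 20.6492*o^5 + 5.1714*o^4 + 28.1988*o^3 - 11.5962*o^2 + 0.3638*o - 0.454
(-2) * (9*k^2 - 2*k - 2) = -18*k^2 + 4*k + 4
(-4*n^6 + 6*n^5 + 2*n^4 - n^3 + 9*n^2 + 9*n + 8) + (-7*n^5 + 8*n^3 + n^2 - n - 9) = -4*n^6 - n^5 + 2*n^4 + 7*n^3 + 10*n^2 + 8*n - 1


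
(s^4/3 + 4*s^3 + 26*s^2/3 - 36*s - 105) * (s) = s^5/3 + 4*s^4 + 26*s^3/3 - 36*s^2 - 105*s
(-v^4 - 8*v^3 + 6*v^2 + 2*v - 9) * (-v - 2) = v^5 + 10*v^4 + 10*v^3 - 14*v^2 + 5*v + 18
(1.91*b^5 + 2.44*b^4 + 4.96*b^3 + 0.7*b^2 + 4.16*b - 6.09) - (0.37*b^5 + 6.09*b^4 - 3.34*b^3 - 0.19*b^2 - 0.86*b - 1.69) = 1.54*b^5 - 3.65*b^4 + 8.3*b^3 + 0.89*b^2 + 5.02*b - 4.4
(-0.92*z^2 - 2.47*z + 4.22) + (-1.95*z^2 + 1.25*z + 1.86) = -2.87*z^2 - 1.22*z + 6.08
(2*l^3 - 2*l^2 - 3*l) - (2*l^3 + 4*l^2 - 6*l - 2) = -6*l^2 + 3*l + 2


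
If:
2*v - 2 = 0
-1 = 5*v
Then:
No Solution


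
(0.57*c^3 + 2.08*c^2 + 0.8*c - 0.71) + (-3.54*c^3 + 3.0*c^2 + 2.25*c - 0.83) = -2.97*c^3 + 5.08*c^2 + 3.05*c - 1.54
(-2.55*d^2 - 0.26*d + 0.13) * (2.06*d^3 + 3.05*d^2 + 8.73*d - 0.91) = -5.253*d^5 - 8.3131*d^4 - 22.7867*d^3 + 0.4472*d^2 + 1.3715*d - 0.1183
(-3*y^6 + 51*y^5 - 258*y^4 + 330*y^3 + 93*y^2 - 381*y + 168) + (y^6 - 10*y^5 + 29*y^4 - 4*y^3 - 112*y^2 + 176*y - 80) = -2*y^6 + 41*y^5 - 229*y^4 + 326*y^3 - 19*y^2 - 205*y + 88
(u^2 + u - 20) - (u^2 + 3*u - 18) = -2*u - 2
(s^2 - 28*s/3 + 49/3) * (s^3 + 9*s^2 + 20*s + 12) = s^5 - s^4/3 - 143*s^3/3 - 83*s^2/3 + 644*s/3 + 196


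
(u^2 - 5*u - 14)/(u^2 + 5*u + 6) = (u - 7)/(u + 3)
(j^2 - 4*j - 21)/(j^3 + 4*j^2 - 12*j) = (j^2 - 4*j - 21)/(j*(j^2 + 4*j - 12))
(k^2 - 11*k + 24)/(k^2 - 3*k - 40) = (k - 3)/(k + 5)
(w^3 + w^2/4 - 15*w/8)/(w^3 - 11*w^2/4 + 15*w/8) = (2*w + 3)/(2*w - 3)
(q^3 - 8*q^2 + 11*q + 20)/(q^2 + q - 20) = (q^2 - 4*q - 5)/(q + 5)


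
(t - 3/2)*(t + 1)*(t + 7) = t^3 + 13*t^2/2 - 5*t - 21/2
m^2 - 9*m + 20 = (m - 5)*(m - 4)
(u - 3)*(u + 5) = u^2 + 2*u - 15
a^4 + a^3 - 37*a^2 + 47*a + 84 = (a - 4)*(a - 3)*(a + 1)*(a + 7)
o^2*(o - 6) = o^3 - 6*o^2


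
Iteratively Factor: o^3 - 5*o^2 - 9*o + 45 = (o - 5)*(o^2 - 9) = (o - 5)*(o + 3)*(o - 3)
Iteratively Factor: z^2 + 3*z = (z + 3)*(z)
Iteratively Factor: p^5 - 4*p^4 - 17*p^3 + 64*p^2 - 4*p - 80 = (p - 2)*(p^4 - 2*p^3 - 21*p^2 + 22*p + 40) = (p - 5)*(p - 2)*(p^3 + 3*p^2 - 6*p - 8) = (p - 5)*(p - 2)*(p + 1)*(p^2 + 2*p - 8) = (p - 5)*(p - 2)*(p + 1)*(p + 4)*(p - 2)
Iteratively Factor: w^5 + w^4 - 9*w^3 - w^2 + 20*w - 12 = (w - 1)*(w^4 + 2*w^3 - 7*w^2 - 8*w + 12) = (w - 1)^2*(w^3 + 3*w^2 - 4*w - 12) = (w - 1)^2*(w + 2)*(w^2 + w - 6) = (w - 1)^2*(w + 2)*(w + 3)*(w - 2)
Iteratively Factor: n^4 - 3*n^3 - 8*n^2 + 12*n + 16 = (n + 1)*(n^3 - 4*n^2 - 4*n + 16) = (n - 2)*(n + 1)*(n^2 - 2*n - 8) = (n - 2)*(n + 1)*(n + 2)*(n - 4)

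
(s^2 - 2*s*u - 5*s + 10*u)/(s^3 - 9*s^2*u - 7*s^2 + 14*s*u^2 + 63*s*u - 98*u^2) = (s - 5)/(s^2 - 7*s*u - 7*s + 49*u)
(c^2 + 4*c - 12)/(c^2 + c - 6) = (c + 6)/(c + 3)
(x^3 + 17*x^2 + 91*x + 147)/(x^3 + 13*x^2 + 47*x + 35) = (x^2 + 10*x + 21)/(x^2 + 6*x + 5)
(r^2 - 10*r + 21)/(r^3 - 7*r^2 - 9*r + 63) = 1/(r + 3)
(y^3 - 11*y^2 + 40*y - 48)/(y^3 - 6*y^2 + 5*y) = (y^3 - 11*y^2 + 40*y - 48)/(y*(y^2 - 6*y + 5))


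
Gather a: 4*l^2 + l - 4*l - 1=4*l^2 - 3*l - 1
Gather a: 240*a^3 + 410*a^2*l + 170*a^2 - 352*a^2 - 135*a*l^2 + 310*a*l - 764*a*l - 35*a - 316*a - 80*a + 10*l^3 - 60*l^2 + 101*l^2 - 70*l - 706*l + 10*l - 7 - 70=240*a^3 + a^2*(410*l - 182) + a*(-135*l^2 - 454*l - 431) + 10*l^3 + 41*l^2 - 766*l - 77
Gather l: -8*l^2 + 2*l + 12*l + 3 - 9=-8*l^2 + 14*l - 6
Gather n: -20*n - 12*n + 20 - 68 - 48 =-32*n - 96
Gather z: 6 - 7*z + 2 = 8 - 7*z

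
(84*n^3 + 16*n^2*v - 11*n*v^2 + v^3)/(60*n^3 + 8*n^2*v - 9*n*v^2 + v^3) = (-7*n + v)/(-5*n + v)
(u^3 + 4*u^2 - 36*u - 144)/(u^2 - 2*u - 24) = u + 6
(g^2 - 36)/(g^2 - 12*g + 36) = (g + 6)/(g - 6)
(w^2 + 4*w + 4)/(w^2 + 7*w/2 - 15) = 2*(w^2 + 4*w + 4)/(2*w^2 + 7*w - 30)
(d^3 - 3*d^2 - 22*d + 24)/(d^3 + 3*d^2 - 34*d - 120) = (d - 1)/(d + 5)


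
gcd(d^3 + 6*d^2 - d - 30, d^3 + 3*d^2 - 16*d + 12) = d - 2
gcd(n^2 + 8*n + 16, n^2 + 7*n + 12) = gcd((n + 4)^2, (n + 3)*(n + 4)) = n + 4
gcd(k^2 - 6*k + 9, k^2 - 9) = k - 3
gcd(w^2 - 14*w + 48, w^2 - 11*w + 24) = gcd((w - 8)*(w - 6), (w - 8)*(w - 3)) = w - 8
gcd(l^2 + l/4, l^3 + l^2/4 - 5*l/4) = l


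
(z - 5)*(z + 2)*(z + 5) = z^3 + 2*z^2 - 25*z - 50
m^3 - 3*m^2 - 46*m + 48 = (m - 8)*(m - 1)*(m + 6)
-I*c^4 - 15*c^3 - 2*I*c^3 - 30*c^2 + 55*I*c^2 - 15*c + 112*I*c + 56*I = (c + 1)*(c - 8*I)*(c - 7*I)*(-I*c - I)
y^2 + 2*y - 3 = (y - 1)*(y + 3)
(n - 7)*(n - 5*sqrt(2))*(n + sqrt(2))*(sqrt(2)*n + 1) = sqrt(2)*n^4 - 7*sqrt(2)*n^3 - 7*n^3 - 14*sqrt(2)*n^2 + 49*n^2 - 10*n + 98*sqrt(2)*n + 70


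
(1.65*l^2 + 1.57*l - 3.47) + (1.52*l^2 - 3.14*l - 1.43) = 3.17*l^2 - 1.57*l - 4.9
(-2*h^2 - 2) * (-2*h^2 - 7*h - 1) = 4*h^4 + 14*h^3 + 6*h^2 + 14*h + 2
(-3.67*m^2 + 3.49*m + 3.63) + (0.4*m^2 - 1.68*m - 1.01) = -3.27*m^2 + 1.81*m + 2.62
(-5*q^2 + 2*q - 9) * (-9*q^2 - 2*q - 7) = 45*q^4 - 8*q^3 + 112*q^2 + 4*q + 63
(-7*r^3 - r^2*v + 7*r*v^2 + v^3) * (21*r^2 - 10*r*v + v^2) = -147*r^5 + 49*r^4*v + 150*r^3*v^2 - 50*r^2*v^3 - 3*r*v^4 + v^5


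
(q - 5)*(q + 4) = q^2 - q - 20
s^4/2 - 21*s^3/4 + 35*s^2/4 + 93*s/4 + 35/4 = (s/2 + 1/2)*(s - 7)*(s - 5)*(s + 1/2)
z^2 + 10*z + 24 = (z + 4)*(z + 6)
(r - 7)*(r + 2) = r^2 - 5*r - 14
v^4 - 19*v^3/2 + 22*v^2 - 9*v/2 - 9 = (v - 6)*(v - 3)*(v - 1)*(v + 1/2)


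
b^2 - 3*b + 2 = (b - 2)*(b - 1)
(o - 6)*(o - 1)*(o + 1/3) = o^3 - 20*o^2/3 + 11*o/3 + 2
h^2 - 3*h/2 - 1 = (h - 2)*(h + 1/2)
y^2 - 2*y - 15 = (y - 5)*(y + 3)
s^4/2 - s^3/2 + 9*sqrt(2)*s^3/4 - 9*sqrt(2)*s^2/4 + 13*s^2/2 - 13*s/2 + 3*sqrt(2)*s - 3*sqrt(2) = (s/2 + sqrt(2))*(s - 1)*(s + sqrt(2))*(s + 3*sqrt(2)/2)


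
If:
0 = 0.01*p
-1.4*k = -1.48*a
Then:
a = 0.945945945945946*k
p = 0.00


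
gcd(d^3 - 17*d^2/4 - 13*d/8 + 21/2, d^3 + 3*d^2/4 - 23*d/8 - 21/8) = d^2 - d/4 - 21/8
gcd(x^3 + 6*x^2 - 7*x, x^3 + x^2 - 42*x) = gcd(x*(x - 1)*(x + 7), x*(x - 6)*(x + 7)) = x^2 + 7*x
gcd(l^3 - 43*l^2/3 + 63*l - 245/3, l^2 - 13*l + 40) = l - 5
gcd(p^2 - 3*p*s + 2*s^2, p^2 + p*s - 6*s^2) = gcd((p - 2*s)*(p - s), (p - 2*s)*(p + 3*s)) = p - 2*s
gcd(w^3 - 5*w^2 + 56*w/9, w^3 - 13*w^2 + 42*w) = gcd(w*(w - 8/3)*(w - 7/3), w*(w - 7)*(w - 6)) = w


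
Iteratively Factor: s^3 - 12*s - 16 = (s + 2)*(s^2 - 2*s - 8) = (s + 2)^2*(s - 4)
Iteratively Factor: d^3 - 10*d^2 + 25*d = (d - 5)*(d^2 - 5*d) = d*(d - 5)*(d - 5)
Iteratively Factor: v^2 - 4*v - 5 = (v + 1)*(v - 5)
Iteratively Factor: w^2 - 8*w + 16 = (w - 4)*(w - 4)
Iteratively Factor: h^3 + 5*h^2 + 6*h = (h)*(h^2 + 5*h + 6) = h*(h + 2)*(h + 3)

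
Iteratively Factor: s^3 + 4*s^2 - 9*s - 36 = (s + 3)*(s^2 + s - 12) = (s + 3)*(s + 4)*(s - 3)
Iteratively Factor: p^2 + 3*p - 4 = (p + 4)*(p - 1)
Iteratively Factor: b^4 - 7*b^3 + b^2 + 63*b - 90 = (b + 3)*(b^3 - 10*b^2 + 31*b - 30) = (b - 3)*(b + 3)*(b^2 - 7*b + 10) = (b - 3)*(b - 2)*(b + 3)*(b - 5)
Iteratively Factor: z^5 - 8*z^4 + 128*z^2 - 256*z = (z - 4)*(z^4 - 4*z^3 - 16*z^2 + 64*z) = (z - 4)^2*(z^3 - 16*z) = (z - 4)^3*(z^2 + 4*z) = z*(z - 4)^3*(z + 4)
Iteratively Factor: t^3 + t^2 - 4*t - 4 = (t + 2)*(t^2 - t - 2) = (t - 2)*(t + 2)*(t + 1)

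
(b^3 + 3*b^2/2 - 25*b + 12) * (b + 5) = b^4 + 13*b^3/2 - 35*b^2/2 - 113*b + 60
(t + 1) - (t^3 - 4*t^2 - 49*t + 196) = -t^3 + 4*t^2 + 50*t - 195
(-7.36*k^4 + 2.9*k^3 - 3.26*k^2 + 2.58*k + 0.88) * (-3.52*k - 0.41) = 25.9072*k^5 - 7.1904*k^4 + 10.2862*k^3 - 7.745*k^2 - 4.1554*k - 0.3608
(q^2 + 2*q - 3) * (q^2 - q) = q^4 + q^3 - 5*q^2 + 3*q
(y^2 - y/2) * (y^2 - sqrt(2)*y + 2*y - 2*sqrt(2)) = y^4 - sqrt(2)*y^3 + 3*y^3/2 - 3*sqrt(2)*y^2/2 - y^2 + sqrt(2)*y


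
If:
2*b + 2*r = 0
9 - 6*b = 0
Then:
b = 3/2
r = -3/2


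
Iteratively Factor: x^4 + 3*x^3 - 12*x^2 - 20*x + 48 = (x - 2)*(x^3 + 5*x^2 - 2*x - 24) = (x - 2)^2*(x^2 + 7*x + 12) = (x - 2)^2*(x + 4)*(x + 3)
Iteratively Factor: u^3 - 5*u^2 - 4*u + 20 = (u + 2)*(u^2 - 7*u + 10) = (u - 2)*(u + 2)*(u - 5)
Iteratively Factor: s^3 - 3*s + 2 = (s + 2)*(s^2 - 2*s + 1) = (s - 1)*(s + 2)*(s - 1)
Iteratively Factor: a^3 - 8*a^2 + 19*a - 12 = (a - 1)*(a^2 - 7*a + 12) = (a - 3)*(a - 1)*(a - 4)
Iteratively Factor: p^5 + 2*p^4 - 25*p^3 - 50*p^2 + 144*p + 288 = (p + 2)*(p^4 - 25*p^2 + 144) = (p - 4)*(p + 2)*(p^3 + 4*p^2 - 9*p - 36) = (p - 4)*(p - 3)*(p + 2)*(p^2 + 7*p + 12) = (p - 4)*(p - 3)*(p + 2)*(p + 4)*(p + 3)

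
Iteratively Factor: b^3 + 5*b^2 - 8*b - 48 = (b + 4)*(b^2 + b - 12) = (b - 3)*(b + 4)*(b + 4)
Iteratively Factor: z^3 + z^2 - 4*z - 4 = (z + 2)*(z^2 - z - 2) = (z + 1)*(z + 2)*(z - 2)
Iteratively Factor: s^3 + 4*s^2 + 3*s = (s)*(s^2 + 4*s + 3) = s*(s + 1)*(s + 3)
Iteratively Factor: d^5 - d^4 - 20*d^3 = (d - 5)*(d^4 + 4*d^3) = (d - 5)*(d + 4)*(d^3) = d*(d - 5)*(d + 4)*(d^2) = d^2*(d - 5)*(d + 4)*(d)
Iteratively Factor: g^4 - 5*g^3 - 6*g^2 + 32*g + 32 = (g - 4)*(g^3 - g^2 - 10*g - 8) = (g - 4)*(g + 2)*(g^2 - 3*g - 4) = (g - 4)*(g + 1)*(g + 2)*(g - 4)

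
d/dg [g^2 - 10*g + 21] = 2*g - 10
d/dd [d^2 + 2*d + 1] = 2*d + 2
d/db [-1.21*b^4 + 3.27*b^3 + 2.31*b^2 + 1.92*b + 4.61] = -4.84*b^3 + 9.81*b^2 + 4.62*b + 1.92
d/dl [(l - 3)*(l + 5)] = 2*l + 2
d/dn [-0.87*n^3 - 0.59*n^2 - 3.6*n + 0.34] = -2.61*n^2 - 1.18*n - 3.6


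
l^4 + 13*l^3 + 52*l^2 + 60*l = l*(l + 2)*(l + 5)*(l + 6)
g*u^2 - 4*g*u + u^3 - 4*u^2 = u*(g + u)*(u - 4)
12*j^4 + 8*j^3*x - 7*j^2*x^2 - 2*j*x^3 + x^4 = (-3*j + x)*(-2*j + x)*(j + x)*(2*j + x)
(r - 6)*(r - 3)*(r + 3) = r^3 - 6*r^2 - 9*r + 54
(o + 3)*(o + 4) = o^2 + 7*o + 12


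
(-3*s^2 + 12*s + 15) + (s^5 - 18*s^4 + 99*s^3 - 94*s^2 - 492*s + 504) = s^5 - 18*s^4 + 99*s^3 - 97*s^2 - 480*s + 519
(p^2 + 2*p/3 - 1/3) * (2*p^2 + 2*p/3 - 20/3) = 2*p^4 + 2*p^3 - 62*p^2/9 - 14*p/3 + 20/9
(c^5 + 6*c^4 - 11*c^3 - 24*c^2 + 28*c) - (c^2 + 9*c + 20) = c^5 + 6*c^4 - 11*c^3 - 25*c^2 + 19*c - 20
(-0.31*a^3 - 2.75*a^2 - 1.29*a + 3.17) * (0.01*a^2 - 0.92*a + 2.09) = -0.0031*a^5 + 0.2577*a^4 + 1.8692*a^3 - 4.529*a^2 - 5.6125*a + 6.6253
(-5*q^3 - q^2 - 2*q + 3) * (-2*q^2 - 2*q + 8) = 10*q^5 + 12*q^4 - 34*q^3 - 10*q^2 - 22*q + 24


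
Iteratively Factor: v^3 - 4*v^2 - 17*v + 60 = (v - 3)*(v^2 - v - 20) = (v - 5)*(v - 3)*(v + 4)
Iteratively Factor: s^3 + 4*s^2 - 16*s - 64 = (s + 4)*(s^2 - 16) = (s + 4)^2*(s - 4)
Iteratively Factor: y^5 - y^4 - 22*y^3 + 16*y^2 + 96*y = (y - 3)*(y^4 + 2*y^3 - 16*y^2 - 32*y) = y*(y - 3)*(y^3 + 2*y^2 - 16*y - 32) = y*(y - 3)*(y + 4)*(y^2 - 2*y - 8) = y*(y - 4)*(y - 3)*(y + 4)*(y + 2)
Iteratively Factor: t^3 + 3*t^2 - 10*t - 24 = (t - 3)*(t^2 + 6*t + 8) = (t - 3)*(t + 2)*(t + 4)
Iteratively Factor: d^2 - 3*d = (d - 3)*(d)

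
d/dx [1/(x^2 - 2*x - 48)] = 2*(1 - x)/(-x^2 + 2*x + 48)^2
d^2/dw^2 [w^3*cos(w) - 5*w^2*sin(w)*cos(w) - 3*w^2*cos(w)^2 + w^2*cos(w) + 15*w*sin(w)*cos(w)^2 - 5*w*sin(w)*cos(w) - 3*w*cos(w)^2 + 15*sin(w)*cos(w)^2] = -w^3*cos(w) - 6*w^2*sin(w) + 10*w^2*sin(2*w) - w^2*cos(w) + 6*w^2*cos(2*w) - 31*w*sin(w)/4 + 22*w*sin(2*w) - 135*w*sin(3*w)/4 + 6*w*cos(w) - 14*w*cos(2*w) - 15*sin(w)/4 + sin(2*w) - 135*sin(3*w)/4 + 19*cos(w)/2 - 13*cos(2*w) + 45*cos(3*w)/2 - 3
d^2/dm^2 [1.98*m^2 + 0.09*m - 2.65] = 3.96000000000000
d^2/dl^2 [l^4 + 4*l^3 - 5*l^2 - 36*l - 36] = 12*l^2 + 24*l - 10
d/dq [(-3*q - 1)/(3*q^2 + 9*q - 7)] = 3*(3*q^2 + 2*q + 10)/(9*q^4 + 54*q^3 + 39*q^2 - 126*q + 49)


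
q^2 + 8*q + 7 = (q + 1)*(q + 7)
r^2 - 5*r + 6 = (r - 3)*(r - 2)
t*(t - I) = t^2 - I*t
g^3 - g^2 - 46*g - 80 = (g - 8)*(g + 2)*(g + 5)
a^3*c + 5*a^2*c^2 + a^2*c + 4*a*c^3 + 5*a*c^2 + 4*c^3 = (a + c)*(a + 4*c)*(a*c + c)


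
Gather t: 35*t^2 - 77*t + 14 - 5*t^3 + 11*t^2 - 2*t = -5*t^3 + 46*t^2 - 79*t + 14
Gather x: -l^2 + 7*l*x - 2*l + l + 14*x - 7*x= -l^2 - l + x*(7*l + 7)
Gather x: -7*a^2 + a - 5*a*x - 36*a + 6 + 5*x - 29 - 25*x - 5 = -7*a^2 - 35*a + x*(-5*a - 20) - 28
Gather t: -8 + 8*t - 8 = 8*t - 16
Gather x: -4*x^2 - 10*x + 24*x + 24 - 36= -4*x^2 + 14*x - 12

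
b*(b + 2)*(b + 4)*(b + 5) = b^4 + 11*b^3 + 38*b^2 + 40*b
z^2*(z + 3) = z^3 + 3*z^2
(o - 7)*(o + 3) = o^2 - 4*o - 21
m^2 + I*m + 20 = (m - 4*I)*(m + 5*I)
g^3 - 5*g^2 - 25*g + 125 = (g - 5)^2*(g + 5)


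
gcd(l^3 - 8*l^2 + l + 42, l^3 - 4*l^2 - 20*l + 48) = 1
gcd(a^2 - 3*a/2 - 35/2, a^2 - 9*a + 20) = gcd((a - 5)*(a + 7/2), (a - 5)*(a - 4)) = a - 5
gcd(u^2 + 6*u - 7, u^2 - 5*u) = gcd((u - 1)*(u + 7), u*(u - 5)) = 1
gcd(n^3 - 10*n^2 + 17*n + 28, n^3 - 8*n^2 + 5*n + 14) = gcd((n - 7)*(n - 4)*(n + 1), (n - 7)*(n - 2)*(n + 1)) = n^2 - 6*n - 7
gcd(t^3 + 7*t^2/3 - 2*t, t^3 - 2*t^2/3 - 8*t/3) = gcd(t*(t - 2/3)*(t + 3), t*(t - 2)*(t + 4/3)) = t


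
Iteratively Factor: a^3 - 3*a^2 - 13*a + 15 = (a + 3)*(a^2 - 6*a + 5) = (a - 5)*(a + 3)*(a - 1)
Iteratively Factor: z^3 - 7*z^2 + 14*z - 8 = (z - 2)*(z^2 - 5*z + 4) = (z - 2)*(z - 1)*(z - 4)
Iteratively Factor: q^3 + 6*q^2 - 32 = (q - 2)*(q^2 + 8*q + 16) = (q - 2)*(q + 4)*(q + 4)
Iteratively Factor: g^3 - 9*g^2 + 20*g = (g)*(g^2 - 9*g + 20) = g*(g - 4)*(g - 5)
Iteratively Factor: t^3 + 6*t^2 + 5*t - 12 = (t - 1)*(t^2 + 7*t + 12) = (t - 1)*(t + 4)*(t + 3)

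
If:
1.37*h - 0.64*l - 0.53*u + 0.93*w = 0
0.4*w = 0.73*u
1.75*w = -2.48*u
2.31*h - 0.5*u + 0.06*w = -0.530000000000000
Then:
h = -0.23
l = -0.49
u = 0.00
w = 0.00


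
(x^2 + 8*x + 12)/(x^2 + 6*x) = (x + 2)/x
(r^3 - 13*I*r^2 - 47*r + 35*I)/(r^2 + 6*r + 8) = (r^3 - 13*I*r^2 - 47*r + 35*I)/(r^2 + 6*r + 8)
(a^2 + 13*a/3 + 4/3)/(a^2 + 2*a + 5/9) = 3*(a + 4)/(3*a + 5)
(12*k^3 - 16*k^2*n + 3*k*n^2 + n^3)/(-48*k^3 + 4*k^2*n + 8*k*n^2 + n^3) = (-k + n)/(4*k + n)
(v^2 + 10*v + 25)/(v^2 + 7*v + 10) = (v + 5)/(v + 2)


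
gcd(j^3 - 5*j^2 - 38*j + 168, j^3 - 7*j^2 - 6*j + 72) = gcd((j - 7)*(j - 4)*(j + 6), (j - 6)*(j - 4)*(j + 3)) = j - 4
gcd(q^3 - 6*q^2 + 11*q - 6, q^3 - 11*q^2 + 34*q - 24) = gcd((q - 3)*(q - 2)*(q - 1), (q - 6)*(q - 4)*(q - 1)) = q - 1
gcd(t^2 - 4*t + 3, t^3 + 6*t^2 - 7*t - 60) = t - 3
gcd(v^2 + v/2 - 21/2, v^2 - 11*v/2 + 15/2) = v - 3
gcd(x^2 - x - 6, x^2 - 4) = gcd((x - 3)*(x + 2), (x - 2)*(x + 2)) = x + 2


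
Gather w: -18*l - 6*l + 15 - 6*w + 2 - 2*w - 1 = -24*l - 8*w + 16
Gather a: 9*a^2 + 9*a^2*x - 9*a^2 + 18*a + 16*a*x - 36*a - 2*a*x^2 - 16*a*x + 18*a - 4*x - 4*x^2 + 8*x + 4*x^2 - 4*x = 9*a^2*x - 2*a*x^2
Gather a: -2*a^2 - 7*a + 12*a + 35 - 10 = -2*a^2 + 5*a + 25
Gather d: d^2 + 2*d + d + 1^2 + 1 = d^2 + 3*d + 2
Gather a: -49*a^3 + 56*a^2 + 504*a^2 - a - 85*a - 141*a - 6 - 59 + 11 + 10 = -49*a^3 + 560*a^2 - 227*a - 44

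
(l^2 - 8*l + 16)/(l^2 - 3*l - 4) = (l - 4)/(l + 1)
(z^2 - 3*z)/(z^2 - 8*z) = (z - 3)/(z - 8)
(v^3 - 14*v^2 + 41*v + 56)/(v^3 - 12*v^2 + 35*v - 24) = (v^2 - 6*v - 7)/(v^2 - 4*v + 3)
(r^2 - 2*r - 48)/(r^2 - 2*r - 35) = (-r^2 + 2*r + 48)/(-r^2 + 2*r + 35)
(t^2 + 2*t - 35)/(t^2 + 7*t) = (t - 5)/t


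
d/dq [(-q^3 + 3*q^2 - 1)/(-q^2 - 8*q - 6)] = (q^4 + 16*q^3 - 6*q^2 - 38*q - 8)/(q^4 + 16*q^3 + 76*q^2 + 96*q + 36)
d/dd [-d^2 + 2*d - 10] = 2 - 2*d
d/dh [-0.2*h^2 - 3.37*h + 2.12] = -0.4*h - 3.37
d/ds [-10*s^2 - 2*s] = -20*s - 2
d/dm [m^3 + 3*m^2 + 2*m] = 3*m^2 + 6*m + 2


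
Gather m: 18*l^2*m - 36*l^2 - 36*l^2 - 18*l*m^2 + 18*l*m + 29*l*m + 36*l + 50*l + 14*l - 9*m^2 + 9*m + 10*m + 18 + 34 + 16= -72*l^2 + 100*l + m^2*(-18*l - 9) + m*(18*l^2 + 47*l + 19) + 68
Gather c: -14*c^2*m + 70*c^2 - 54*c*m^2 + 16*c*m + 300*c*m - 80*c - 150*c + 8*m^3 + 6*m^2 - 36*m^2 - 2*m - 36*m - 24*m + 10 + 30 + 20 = c^2*(70 - 14*m) + c*(-54*m^2 + 316*m - 230) + 8*m^3 - 30*m^2 - 62*m + 60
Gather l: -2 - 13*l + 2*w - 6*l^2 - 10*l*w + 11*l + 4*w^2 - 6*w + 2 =-6*l^2 + l*(-10*w - 2) + 4*w^2 - 4*w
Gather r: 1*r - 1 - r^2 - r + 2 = 1 - r^2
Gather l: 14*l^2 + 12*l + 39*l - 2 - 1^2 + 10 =14*l^2 + 51*l + 7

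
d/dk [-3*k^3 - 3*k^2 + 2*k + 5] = -9*k^2 - 6*k + 2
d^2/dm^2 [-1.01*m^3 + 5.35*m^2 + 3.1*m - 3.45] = 10.7 - 6.06*m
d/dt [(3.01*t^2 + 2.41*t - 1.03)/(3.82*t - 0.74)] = (11.4982*t^2 - 4.4548*t + 2.1512)/(14.5924*t^2 - 5.6536*t + 0.5476)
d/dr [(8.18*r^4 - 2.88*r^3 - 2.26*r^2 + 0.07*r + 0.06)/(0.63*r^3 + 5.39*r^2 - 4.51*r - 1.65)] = (5.1534*r^6 + 88.1804*r^5 - 124.7748*r^4 - 28.0986*r^3 + 23.9579*r^2 + 6.8112*r + 0.1551)/(0.3969*r^6 + 6.7914*r^5 + 23.3695*r^4 - 50.6968*r^3 + 2.5531*r^2 + 14.883*r + 2.7225)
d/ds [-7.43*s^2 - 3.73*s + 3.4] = -14.86*s - 3.73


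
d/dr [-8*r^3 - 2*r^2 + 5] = 4*r*(-6*r - 1)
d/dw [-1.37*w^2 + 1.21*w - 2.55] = 1.21 - 2.74*w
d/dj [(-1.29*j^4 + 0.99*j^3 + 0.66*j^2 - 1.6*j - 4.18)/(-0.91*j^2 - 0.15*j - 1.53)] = (2.3478*j^5 - 0.3204*j^4 + 7.5978*j^3 - 6.0991*j^2 - 9.6272*j + 1.821)/(0.8281*j^4 + 0.273*j^3 + 2.8071*j^2 + 0.459*j + 2.3409)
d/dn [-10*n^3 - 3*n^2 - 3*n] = -30*n^2 - 6*n - 3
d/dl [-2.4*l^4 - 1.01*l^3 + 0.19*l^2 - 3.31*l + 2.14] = -9.6*l^3 - 3.03*l^2 + 0.38*l - 3.31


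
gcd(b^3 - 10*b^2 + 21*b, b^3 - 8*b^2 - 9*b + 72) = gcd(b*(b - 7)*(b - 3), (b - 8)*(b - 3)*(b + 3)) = b - 3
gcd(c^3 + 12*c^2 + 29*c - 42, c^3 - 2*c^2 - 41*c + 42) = c^2 + 5*c - 6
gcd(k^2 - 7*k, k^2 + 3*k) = k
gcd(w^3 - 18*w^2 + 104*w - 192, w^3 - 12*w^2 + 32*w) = w^2 - 12*w + 32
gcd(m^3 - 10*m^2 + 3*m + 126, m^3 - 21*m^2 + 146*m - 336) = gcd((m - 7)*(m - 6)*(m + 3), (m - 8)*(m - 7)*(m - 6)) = m^2 - 13*m + 42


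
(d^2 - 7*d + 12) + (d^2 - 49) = 2*d^2 - 7*d - 37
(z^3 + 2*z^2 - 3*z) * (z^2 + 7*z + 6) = z^5 + 9*z^4 + 17*z^3 - 9*z^2 - 18*z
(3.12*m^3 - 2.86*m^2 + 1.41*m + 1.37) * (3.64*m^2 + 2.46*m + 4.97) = 11.3568*m^5 - 2.7352*m^4 + 13.6032*m^3 - 5.7588*m^2 + 10.3779*m + 6.8089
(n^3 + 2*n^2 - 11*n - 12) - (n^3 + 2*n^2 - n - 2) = -10*n - 10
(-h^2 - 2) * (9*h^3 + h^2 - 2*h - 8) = -9*h^5 - h^4 - 16*h^3 + 6*h^2 + 4*h + 16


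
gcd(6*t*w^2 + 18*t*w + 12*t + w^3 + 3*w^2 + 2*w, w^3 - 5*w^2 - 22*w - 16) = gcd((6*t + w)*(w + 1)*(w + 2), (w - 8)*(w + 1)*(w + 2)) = w^2 + 3*w + 2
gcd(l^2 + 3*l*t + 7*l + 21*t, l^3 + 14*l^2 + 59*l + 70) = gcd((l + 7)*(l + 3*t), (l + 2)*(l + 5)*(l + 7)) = l + 7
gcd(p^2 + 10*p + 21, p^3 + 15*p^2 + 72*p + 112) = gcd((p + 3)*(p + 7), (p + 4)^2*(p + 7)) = p + 7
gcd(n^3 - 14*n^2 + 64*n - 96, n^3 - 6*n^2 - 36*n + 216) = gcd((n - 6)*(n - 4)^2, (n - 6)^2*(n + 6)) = n - 6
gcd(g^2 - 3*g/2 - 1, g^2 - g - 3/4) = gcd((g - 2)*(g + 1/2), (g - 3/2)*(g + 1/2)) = g + 1/2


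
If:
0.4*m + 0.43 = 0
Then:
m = -1.08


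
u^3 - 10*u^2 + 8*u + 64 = (u - 8)*(u - 4)*(u + 2)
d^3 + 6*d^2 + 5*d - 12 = (d - 1)*(d + 3)*(d + 4)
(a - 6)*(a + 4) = a^2 - 2*a - 24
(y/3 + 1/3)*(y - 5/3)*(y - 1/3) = y^3/3 - y^2/3 - 13*y/27 + 5/27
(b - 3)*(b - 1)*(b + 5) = b^3 + b^2 - 17*b + 15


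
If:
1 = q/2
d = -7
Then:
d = -7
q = 2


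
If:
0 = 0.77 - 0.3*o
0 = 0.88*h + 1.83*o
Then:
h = -5.34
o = 2.57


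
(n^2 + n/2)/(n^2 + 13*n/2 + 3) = n/(n + 6)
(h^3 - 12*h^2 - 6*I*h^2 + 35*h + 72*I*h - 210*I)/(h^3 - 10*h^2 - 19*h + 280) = (h^2 - h*(5 + 6*I) + 30*I)/(h^2 - 3*h - 40)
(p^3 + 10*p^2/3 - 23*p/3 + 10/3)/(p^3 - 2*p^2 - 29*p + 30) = (p - 2/3)/(p - 6)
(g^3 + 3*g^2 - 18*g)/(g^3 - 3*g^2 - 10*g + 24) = g*(g^2 + 3*g - 18)/(g^3 - 3*g^2 - 10*g + 24)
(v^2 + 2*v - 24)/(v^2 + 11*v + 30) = (v - 4)/(v + 5)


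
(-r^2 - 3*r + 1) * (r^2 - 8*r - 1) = -r^4 + 5*r^3 + 26*r^2 - 5*r - 1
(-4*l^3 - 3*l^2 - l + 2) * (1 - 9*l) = 36*l^4 + 23*l^3 + 6*l^2 - 19*l + 2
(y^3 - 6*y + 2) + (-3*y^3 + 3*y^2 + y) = -2*y^3 + 3*y^2 - 5*y + 2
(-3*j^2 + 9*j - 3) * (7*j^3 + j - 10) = -21*j^5 + 63*j^4 - 24*j^3 + 39*j^2 - 93*j + 30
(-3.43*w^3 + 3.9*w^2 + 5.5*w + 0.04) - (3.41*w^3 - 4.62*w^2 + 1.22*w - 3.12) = -6.84*w^3 + 8.52*w^2 + 4.28*w + 3.16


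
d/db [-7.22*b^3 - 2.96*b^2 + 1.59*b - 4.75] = -21.66*b^2 - 5.92*b + 1.59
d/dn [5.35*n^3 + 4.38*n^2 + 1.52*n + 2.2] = 16.05*n^2 + 8.76*n + 1.52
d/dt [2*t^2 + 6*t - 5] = 4*t + 6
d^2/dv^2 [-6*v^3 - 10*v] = -36*v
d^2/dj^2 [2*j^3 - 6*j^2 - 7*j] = 12*j - 12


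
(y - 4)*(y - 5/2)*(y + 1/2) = y^3 - 6*y^2 + 27*y/4 + 5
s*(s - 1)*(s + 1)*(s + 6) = s^4 + 6*s^3 - s^2 - 6*s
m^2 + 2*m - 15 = (m - 3)*(m + 5)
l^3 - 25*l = l*(l - 5)*(l + 5)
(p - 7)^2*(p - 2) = p^3 - 16*p^2 + 77*p - 98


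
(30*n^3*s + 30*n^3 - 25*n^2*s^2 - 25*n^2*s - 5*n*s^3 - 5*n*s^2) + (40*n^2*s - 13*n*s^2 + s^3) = 30*n^3*s + 30*n^3 - 25*n^2*s^2 + 15*n^2*s - 5*n*s^3 - 18*n*s^2 + s^3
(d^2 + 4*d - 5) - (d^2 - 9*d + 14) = 13*d - 19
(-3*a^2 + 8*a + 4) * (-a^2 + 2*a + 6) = 3*a^4 - 14*a^3 - 6*a^2 + 56*a + 24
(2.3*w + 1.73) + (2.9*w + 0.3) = 5.2*w + 2.03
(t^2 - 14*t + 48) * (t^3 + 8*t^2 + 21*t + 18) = t^5 - 6*t^4 - 43*t^3 + 108*t^2 + 756*t + 864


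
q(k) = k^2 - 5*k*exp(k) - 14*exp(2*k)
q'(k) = -5*k*exp(k) + 2*k - 28*exp(2*k) - 5*exp(k)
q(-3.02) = 9.82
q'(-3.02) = -5.61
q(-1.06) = 1.28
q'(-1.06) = -5.38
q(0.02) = -14.67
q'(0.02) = -34.31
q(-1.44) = 2.99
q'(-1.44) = -3.93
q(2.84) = -4336.27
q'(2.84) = -8525.53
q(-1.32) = 2.51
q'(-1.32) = -4.21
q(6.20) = -3414459.43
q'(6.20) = -6816171.86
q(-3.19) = 10.81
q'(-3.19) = -5.98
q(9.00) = -919604125.70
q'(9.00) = -1838884272.04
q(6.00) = -2290633.94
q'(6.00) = -4571242.17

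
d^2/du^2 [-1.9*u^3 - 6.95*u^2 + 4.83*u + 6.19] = -11.4*u - 13.9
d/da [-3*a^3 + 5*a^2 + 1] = a*(10 - 9*a)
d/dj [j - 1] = 1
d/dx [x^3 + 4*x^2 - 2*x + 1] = 3*x^2 + 8*x - 2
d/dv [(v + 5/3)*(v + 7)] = 2*v + 26/3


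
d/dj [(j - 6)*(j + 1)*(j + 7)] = 3*j^2 + 4*j - 41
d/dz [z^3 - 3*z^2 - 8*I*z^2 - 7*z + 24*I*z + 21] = 3*z^2 - 6*z - 16*I*z - 7 + 24*I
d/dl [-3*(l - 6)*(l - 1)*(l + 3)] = -9*l^2 + 24*l + 45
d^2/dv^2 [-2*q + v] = 0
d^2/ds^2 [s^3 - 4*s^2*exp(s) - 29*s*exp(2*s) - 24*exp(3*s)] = -4*s^2*exp(s) - 116*s*exp(2*s) - 16*s*exp(s) + 6*s - 216*exp(3*s) - 116*exp(2*s) - 8*exp(s)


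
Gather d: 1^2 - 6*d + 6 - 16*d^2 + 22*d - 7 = -16*d^2 + 16*d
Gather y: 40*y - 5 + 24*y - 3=64*y - 8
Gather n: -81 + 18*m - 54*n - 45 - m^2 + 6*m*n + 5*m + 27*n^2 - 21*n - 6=-m^2 + 23*m + 27*n^2 + n*(6*m - 75) - 132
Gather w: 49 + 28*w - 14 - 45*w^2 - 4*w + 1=-45*w^2 + 24*w + 36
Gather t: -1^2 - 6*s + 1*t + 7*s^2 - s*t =7*s^2 - 6*s + t*(1 - s) - 1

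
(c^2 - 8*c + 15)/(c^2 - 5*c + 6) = (c - 5)/(c - 2)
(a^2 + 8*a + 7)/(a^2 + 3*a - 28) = (a + 1)/(a - 4)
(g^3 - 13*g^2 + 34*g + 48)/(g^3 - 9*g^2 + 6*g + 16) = (g - 6)/(g - 2)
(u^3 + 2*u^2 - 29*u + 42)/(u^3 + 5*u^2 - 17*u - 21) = (u - 2)/(u + 1)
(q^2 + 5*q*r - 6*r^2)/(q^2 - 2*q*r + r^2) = (q + 6*r)/(q - r)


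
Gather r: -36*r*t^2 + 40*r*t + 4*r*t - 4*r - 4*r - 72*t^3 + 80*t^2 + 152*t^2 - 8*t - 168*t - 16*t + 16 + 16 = r*(-36*t^2 + 44*t - 8) - 72*t^3 + 232*t^2 - 192*t + 32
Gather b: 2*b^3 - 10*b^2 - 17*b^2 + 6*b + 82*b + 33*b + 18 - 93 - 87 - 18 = 2*b^3 - 27*b^2 + 121*b - 180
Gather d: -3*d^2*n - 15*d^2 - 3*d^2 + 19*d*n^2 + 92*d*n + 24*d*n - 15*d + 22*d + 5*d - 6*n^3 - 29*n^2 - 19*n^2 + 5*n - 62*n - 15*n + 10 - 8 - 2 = d^2*(-3*n - 18) + d*(19*n^2 + 116*n + 12) - 6*n^3 - 48*n^2 - 72*n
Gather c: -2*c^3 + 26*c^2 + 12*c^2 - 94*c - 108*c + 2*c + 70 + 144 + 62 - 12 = -2*c^3 + 38*c^2 - 200*c + 264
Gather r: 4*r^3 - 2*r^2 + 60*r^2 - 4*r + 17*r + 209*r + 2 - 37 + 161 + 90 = 4*r^3 + 58*r^2 + 222*r + 216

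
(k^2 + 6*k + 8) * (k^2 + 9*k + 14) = k^4 + 15*k^3 + 76*k^2 + 156*k + 112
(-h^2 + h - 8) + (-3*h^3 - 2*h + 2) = -3*h^3 - h^2 - h - 6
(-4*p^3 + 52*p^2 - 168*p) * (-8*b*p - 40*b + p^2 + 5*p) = 32*b*p^4 - 256*b*p^3 - 736*b*p^2 + 6720*b*p - 4*p^5 + 32*p^4 + 92*p^3 - 840*p^2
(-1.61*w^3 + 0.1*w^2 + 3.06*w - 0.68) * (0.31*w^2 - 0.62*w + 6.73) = -0.4991*w^5 + 1.0292*w^4 - 9.9487*w^3 - 1.435*w^2 + 21.0154*w - 4.5764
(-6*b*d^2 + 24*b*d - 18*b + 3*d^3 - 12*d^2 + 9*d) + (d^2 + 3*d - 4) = -6*b*d^2 + 24*b*d - 18*b + 3*d^3 - 11*d^2 + 12*d - 4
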